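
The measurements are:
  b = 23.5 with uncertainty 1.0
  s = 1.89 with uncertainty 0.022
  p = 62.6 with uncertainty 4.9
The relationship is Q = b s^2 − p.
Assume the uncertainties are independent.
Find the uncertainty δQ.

Let w = b·s^2 = 83.9. δw/w = √((1·δb/b)² + (2·δs/s)²) = √(0.00181 + 0.000542) = 0.0485, so δw = 4.07.
Q = w − p: δQ = √(δw² + δp²) = √(16.6 + 24.0) = 6.37

6.37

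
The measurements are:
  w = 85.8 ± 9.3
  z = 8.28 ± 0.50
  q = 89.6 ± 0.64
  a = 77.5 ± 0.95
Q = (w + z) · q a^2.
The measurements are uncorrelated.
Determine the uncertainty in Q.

5.18e+06

Let u = w + z = 94.1. δu = √(δw² + δz²) = √(86.5 + 0.250) = 9.31, so δu/u = 0.0990.
Q is then a monomial in u, q, a:
δQ/Q = √((δu/u)² + (1·δq/q)² + (2·δa/a)²) = √(0.00980 + 5.1e-05 + 0.000601) = 0.102
Q = 5.06e+07, so δQ = 0.102 × 5.06e+07 = 5.18e+06.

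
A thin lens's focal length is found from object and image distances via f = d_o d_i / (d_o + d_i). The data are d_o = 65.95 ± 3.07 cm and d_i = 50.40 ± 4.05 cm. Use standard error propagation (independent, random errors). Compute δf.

∂f/∂d_o = (d_i/(d_o+d_i))² = 0.188;  ∂f/∂d_i = (d_o/(d_o+d_i))² = 0.321
δf = √((∂f/∂d_o · δd_o)² + (∂f/∂d_i · δd_i)²) = √(0.332 + 1.69) = 1.42 cm

1.42 cm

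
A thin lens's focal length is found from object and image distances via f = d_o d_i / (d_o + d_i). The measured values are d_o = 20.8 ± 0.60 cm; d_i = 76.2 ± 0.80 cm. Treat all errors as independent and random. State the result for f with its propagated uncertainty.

∂f/∂d_o = (d_i/(d_o+d_i))² = 0.617;  ∂f/∂d_i = (d_o/(d_o+d_i))² = 0.0460
δf = √((∂f/∂d_o · δd_o)² + (∂f/∂d_i · δd_i)²) = √(0.137 + 0.00135) = 0.372 cm
f = 16.3 cm.

16.3 ± 0.372 cm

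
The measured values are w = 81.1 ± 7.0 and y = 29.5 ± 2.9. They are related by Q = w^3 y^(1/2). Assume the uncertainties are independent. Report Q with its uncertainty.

Products/powers → add relative errors in quadrature, weighted by exponent:
  (3·δw/w)² = (3×0.0863)² = 0.0670;  (½·δy/y)² = (0.5×0.0983)² = 0.00242
δQ/Q = √(0.0695) = 0.264
Q = 2.9e+06, so δQ = 0.264 × 2.9e+06 = 7.64e+05.

(2.90 ± 0.764) × 10^6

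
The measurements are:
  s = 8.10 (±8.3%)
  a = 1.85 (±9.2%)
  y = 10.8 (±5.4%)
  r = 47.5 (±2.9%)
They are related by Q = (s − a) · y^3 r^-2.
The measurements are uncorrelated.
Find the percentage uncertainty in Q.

20.5%

Let u = s − a = 6.25. δu = √(δs² + δa²) = √(0.452 + 0.0290) = 0.694, so δu/u = 0.111.
Q is then a monomial in u, y, r:
δQ/Q = √((δu/u)² + (3·δy/y)² + (-2·δr/r)²) = √(0.0123 + 0.0262 + 0.00336) = 0.205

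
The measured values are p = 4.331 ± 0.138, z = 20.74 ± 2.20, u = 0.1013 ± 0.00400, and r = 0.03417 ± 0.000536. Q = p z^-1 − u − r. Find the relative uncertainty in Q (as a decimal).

0.320

Let w = p·z^-1 = 0.2088. δw/w = √((1·δp/p)² + (-1·δz/z)²) = √(0.00102 + 0.0113) = 0.111, so δw = 0.0231.
Q = w − u − r: δQ = √(δw² + δu² + δr²) = √(0.000535 + 1.6e-05 + 2.87e-07) = 0.0235
Q = 0.07335, so δQ/Q = 0.0235/0.07335 = 0.320.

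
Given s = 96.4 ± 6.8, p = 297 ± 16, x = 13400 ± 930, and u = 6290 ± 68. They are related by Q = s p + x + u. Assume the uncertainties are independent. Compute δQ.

2710

Let w = s·p = 28600. δw/w = √((1·δs/s)² + (1·δp/p)²) = √(0.00498 + 0.00290) = 0.0888, so δw = 2540.
Q = w + x + u: δQ = √(δw² + δx² + δu²) = √(6.46e+06 + 8.65e+05 + 4620) = 2710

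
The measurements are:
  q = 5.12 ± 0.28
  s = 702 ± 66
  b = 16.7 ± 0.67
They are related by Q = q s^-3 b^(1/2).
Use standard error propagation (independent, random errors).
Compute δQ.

For a monomial Q ∝ q, s^-3, b^(1/2), fractional errors add in quadrature:
  (1·δq/q)² = (1×0.0547)² = 0.00299;  (-3·δs/s)² = (-3×0.0940)² = 0.0796;  (½·δb/b)² = (0.5×0.0401)² = 0.000402
δQ/Q = √(0.0829) = 0.288
Q = 6.05e-08, so δQ = 0.288 × 6.05e-08 = 1.74e-08.

1.74e-08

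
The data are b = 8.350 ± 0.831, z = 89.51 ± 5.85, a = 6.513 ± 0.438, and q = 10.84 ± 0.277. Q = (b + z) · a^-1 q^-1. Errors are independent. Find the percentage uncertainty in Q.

Let u = b + z = 97.86. δu = √(δb² + δz²) = √(0.691 + 34.2) = 5.91, so δu/u = 0.0604.
Q is then a monomial in u, a, q:
δQ/Q = √((δu/u)² + (-1·δa/a)² + (-1·δq/q)²) = √(0.00365 + 0.00452 + 0.000653) = 0.0939

9.39%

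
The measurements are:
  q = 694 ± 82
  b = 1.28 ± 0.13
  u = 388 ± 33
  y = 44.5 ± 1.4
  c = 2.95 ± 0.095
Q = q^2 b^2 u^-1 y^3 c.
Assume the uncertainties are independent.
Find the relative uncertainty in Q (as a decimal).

Relative error in a monomial: (δQ/Q)² = Σ (nᵢ · δxᵢ/xᵢ)².
  (2·δq/q)² = (2×0.118)² = 0.0558;  (2·δb/b)² = (2×0.102)² = 0.0413;  (-1·δu/u)² = (-1×0.0851)² = 0.00723;  (3·δy/y)² = (3×0.0315)² = 0.00891;  (1·δc/c)² = (1×0.0322)² = 0.00104
δQ/Q = √(0.114) = 0.338

0.338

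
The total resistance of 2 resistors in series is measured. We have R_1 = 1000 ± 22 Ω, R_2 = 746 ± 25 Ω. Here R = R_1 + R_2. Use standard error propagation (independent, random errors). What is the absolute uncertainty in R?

33.3 Ω

Each term contributes (cᵢ δxᵢ)² to (δR)²:
  (δR_1)² = 484;  (δR_2)² = 625
δR = √(1110) = 33.3 Ω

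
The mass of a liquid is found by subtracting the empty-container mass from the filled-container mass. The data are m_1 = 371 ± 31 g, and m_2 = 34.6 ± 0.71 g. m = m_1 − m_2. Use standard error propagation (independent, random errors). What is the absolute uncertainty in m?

31.0 g

Sums and differences: (δm)² = Σ (cᵢ δxᵢ)².
  (δm_1)² = 961;  (δm_2)² = 0.504
δm = √(962) = 31.0 g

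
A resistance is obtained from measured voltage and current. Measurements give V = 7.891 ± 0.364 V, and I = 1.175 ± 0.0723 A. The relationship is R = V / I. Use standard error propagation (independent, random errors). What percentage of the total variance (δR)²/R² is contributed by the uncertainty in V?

(δR/R)² = (1·δV/V)² + (-1·δI/I)²
  V term: (1×0.0461)² = 0.00213
  I term: (-1×0.0615)² = 0.00379
Total = 0.00591. Share from V = 0.00213/0.00591 = 0.360.

36.0%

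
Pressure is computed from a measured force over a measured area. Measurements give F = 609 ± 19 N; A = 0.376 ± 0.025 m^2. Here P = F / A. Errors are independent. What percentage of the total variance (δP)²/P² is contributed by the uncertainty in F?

18.0%

(δP/P)² = (1·δF/F)² + (-1·δA/A)²
  F term: (1×0.0312)² = 0.000973
  A term: (-1×0.0665)² = 0.00442
Total = 0.00539. Share from F = 0.000973/0.00539 = 0.180.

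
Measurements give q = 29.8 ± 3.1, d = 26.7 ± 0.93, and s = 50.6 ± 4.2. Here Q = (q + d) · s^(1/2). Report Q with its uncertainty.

Let u = q + d = 56.5. δu = √(δq² + δd²) = √(9.61 + 0.865) = 3.24, so δu/u = 0.0573.
Q is then a monomial in u, s:
δQ/Q = √((δu/u)² + (½·δs/s)²) = √(0.00328 + 0.00172) = 0.0707
Q = 402, so δQ = 0.0707 × 402 = 28.4.

402 ± 28.4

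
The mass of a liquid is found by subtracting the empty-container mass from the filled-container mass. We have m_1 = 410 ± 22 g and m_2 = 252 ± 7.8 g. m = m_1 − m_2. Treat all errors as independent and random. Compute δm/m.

Sums and differences: (δm)² = Σ (cᵢ δxᵢ)².
  (δm_1)² = 484;  (δm_2)² = 60.8
δm = √(545) = 23.3 g
m = 158 g, so δm/m = 23.3/158 = 0.148.

0.148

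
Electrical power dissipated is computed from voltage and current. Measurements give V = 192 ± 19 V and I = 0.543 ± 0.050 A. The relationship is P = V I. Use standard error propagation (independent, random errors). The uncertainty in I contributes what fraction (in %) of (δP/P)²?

(δP/P)² = (1·δV/V)² + (1·δI/I)²
  V term: (1×0.0990)² = 0.00979
  I term: (1×0.0921)² = 0.00848
Total = 0.0183. Share from I = 0.00848/0.0183 = 0.464.

46.4%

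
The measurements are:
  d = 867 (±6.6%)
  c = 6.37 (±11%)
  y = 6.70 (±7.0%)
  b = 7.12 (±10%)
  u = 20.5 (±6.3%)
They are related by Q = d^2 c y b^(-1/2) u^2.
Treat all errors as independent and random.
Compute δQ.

Since Q is a product/quotient, work with relative uncertainties:
  (2·δd/d)² = (2×0.0660)² = 0.0174;  (1·δc/c)² = (1×0.110)² = 0.0121;  (1·δy/y)² = (1×0.0700)² = 0.00490;  (−½·δb/b)² = (-0.5×0.100)² = 0.00250;  (2·δu/u)² = (2×0.0630)² = 0.0159
δQ/Q = √(0.0528) = 0.230
Q = 5.05e+09, so δQ = 0.230 × 5.05e+09 = 1.16e+09.

1.16e+09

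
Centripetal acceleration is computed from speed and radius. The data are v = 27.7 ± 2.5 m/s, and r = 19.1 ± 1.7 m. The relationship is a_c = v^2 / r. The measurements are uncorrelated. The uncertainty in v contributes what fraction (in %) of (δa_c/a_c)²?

(δa_c/a_c)² = (2·δv/v)² + (-1·δr/r)²
  v term: (2×0.0903)² = 0.0326
  r term: (-1×0.0890)² = 0.00792
Total = 0.0405. Share from v = 0.0326/0.0405 = 0.804.

80.4%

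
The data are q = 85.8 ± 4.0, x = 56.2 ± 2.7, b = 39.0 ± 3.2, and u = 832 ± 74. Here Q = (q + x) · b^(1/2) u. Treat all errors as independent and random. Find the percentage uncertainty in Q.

10.4%

Let w = q + x = 142. δw = √(δq² + δx²) = √(16.0 + 7.29) = 4.83, so δw/w = 0.0340.
Q is then a monomial in w, b, u:
δQ/Q = √((δw/w)² + (½·δb/b)² + (1·δu/u)²) = √(0.00116 + 0.00168 + 0.00791) = 0.104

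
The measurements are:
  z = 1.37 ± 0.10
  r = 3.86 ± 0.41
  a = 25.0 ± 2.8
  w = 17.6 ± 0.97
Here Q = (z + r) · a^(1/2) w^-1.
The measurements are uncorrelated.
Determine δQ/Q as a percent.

Let u = z + r = 5.23. δu = √(δz² + δr²) = √(0.0100 + 0.168) = 0.422, so δu/u = 0.0807.
Q is then a monomial in u, a, w:
δQ/Q = √((δu/u)² + (½·δa/a)² + (-1·δw/w)²) = √(0.00651 + 0.00314 + 0.00304) = 0.113

11.3%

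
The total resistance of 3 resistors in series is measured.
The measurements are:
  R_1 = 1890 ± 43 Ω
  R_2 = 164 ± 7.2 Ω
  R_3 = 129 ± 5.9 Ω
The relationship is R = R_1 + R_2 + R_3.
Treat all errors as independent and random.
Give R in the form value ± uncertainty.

Absolute uncertainties add in quadrature for a linear combination:
  (δR_1)² = 1850;  (δR_2)² = 51.8;  (δR_3)² = 34.8
δR = √(1940) = 44.0 Ω
R = 2180 Ω.

2180 ± 44.0 Ω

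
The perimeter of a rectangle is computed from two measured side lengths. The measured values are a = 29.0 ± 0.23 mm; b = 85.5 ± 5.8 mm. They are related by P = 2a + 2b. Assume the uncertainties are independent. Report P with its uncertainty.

Sums and differences: (δP)² = Σ (cᵢ δxᵢ)².
  (2·δa)² = 0.212;  (2·δb)² = 135
δP = √(135) = 11.6 mm
P = 229 mm.

229 ± 11.6 mm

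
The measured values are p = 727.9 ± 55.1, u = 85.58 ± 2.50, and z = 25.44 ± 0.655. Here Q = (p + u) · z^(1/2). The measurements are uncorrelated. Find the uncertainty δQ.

Let w = p + u = 813.5. δw = √(δp² + δu²) = √(3040 + 6.25) = 55.2, so δw/w = 0.0678.
Q is then a monomial in w, z:
δQ/Q = √((δw/w)² + (½·δz/z)²) = √(0.00460 + 0.000166) = 0.0690
Q = 4103, so δQ = 0.0690 × 4103 = 283.

283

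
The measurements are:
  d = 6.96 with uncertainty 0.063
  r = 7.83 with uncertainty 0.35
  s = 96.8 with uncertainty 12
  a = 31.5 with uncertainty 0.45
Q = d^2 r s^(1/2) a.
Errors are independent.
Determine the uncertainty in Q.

Relative error in a monomial: (δQ/Q)² = Σ (nᵢ · δxᵢ/xᵢ)².
  (2·δd/d)² = (2×0.00905)² = 0.000328;  (1·δr/r)² = (1×0.0447)² = 0.00200;  (½·δs/s)² = (0.5×0.124)² = 0.00384;  (1·δa/a)² = (1×0.0143)² = 0.000204
δQ/Q = √(0.00637) = 0.0798
Q = 1.18e+05, so δQ = 0.0798 × 1.18e+05 = 9380.

9380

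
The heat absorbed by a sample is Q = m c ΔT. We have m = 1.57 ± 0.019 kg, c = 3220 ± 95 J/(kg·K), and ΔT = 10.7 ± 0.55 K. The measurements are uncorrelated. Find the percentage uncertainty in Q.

6.05%

Relative error in a monomial: (δQ/Q)² = Σ (nᵢ · δxᵢ/xᵢ)².
  (1·δm/m)² = (1×0.0121)² = 0.000146;  (1·δc/c)² = (1×0.0295)² = 0.000870;  (1·δΔT/ΔT)² = (1×0.0514)² = 0.00264
δQ/Q = √(0.00366) = 0.0605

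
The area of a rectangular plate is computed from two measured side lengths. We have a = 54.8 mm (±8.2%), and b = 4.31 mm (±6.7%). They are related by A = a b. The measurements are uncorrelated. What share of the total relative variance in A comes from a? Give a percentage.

(δA/A)² = (1·δa/a)² + (1·δb/b)²
  a term: (1×0.0820)² = 0.00672
  b term: (1×0.0670)² = 0.00449
Total = 0.0112. Share from a = 0.00672/0.0112 = 0.600.

60.0%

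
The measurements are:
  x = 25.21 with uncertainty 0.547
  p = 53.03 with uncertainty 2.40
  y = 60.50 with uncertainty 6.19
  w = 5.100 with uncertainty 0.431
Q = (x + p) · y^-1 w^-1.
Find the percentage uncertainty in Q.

13.6%

Let u = x + p = 78.24. δu = √(δx² + δp²) = √(0.299 + 5.76) = 2.46, so δu/u = 0.0315.
Q is then a monomial in u, y, w:
δQ/Q = √((δu/u)² + (-1·δy/y)² + (-1·δw/w)²) = √(0.000990 + 0.0105 + 0.00714) = 0.136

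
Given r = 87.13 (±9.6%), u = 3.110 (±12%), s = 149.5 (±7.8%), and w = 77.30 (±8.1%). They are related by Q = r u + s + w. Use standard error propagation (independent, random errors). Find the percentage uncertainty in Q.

8.78%

Let p = r·u = 271.0. δp/p = √((1·δr/r)² + (1·δu/u)²) = √(0.00922 + 0.0144) = 0.154, so δp = 41.6.
Q = p + s + w: δQ = √(δp² + δs² + δw²) = √(1730 + 136 + 39.2) = 43.7
Q = 497.8, so δQ/Q = 43.7/497.8 = 0.0878.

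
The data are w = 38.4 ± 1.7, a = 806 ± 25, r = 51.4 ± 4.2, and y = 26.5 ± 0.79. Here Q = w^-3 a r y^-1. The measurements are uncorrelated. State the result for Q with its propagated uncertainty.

Products/powers → add relative errors in quadrature, weighted by exponent:
  (-3·δw/w)² = (-3×0.0443)² = 0.0176;  (1·δa/a)² = (1×0.0310)² = 0.000962;  (1·δr/r)² = (1×0.0817)² = 0.00668;  (-1·δy/y)² = (-1×0.0298)² = 0.000889
δQ/Q = √(0.0262) = 0.162
Q = 0.0276, so δQ = 0.162 × 0.0276 = 0.00447.

0.0276 ± 0.00447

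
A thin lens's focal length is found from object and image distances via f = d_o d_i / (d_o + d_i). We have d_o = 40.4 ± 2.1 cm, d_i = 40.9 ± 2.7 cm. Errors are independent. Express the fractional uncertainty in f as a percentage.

∂f/∂d_o = (d_i/(d_o+d_i))² = 0.253;  ∂f/∂d_i = (d_o/(d_o+d_i))² = 0.247
δf = √((∂f/∂d_o · δd_o)² + (∂f/∂d_i · δd_i)²) = √(0.282 + 0.445) = 0.853 cm
f = 20.3 cm, so δf/f = 0.853/20.3 = 0.0420.

4.20%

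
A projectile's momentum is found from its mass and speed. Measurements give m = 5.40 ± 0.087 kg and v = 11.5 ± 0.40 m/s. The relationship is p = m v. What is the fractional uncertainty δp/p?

Each factor contributes (exponent × relative error)² to (δp/p)²:
  (1·δm/m)² = (1×0.0161)² = 0.000260;  (1·δv/v)² = (1×0.0348)² = 0.00121
δp/p = √(0.00147) = 0.0383

0.0383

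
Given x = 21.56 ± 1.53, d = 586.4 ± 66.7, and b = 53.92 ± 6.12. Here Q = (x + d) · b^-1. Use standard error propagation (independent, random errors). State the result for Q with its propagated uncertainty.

Let u = x + d = 608.0. δu = √(δx² + δd²) = √(2.34 + 4450) = 66.7, so δu/u = 0.110.
Q is then a monomial in u, b:
δQ/Q = √((δu/u)² + (-1·δb/b)²) = √(0.0120 + 0.0129) = 0.158
Q = 11.28, so δQ = 0.158 × 11.28 = 1.78.

11.28 ± 1.78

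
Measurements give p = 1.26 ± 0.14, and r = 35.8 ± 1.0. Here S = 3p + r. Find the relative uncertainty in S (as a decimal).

0.0274

For a sum/difference, combine absolute errors in quadrature:
  (3·δp)² = 0.176;  (δr)² = 1.00
δS = √(1.18) = 1.08
S = 39.6, so δS/S = 1.08/39.6 = 0.0274.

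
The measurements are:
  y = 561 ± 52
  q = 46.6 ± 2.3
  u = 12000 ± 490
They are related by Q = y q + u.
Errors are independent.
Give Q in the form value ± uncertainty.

38100 ± 2790

Let p = y·q = 26100. δp/p = √((1·δy/y)² + (1·δq/q)²) = √(0.00859 + 0.00244) = 0.105, so δp = 2750.
Q = p + u: δQ = √(δp² + δu²) = √(7.54e+06 + 2.4e+05) = 2790
Q = 38100.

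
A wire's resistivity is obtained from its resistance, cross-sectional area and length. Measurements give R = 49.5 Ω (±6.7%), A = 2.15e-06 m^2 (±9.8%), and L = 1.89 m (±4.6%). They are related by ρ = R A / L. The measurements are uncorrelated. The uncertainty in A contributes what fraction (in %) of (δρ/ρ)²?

(δρ/ρ)² = (1·δR/R)² + (1·δA/A)² + (-1·δL/L)²
  R term: (1×0.0670)² = 0.00449
  A term: (1×0.0980)² = 0.00960
  L term: (-1×0.0460)² = 0.00212
Total = 0.0162. Share from A = 0.00960/0.0162 = 0.593.

59.3%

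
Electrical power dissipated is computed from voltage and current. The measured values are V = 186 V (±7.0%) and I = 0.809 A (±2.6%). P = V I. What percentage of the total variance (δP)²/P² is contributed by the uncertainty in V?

(δP/P)² = (1·δV/V)² + (1·δI/I)²
  V term: (1×0.0700)² = 0.00490
  I term: (1×0.0260)² = 0.000676
Total = 0.00558. Share from V = 0.00490/0.00558 = 0.879.

87.9%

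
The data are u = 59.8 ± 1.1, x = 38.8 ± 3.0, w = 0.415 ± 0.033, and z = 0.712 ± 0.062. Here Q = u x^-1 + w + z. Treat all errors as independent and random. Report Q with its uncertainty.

Let p = u·x^-1 = 1.54. δp/p = √((1·δu/u)² + (-1·δx/x)²) = √(0.000338 + 0.00598) = 0.0795, so δp = 0.122.
Q = p + w + z: δQ = √(δp² + δw² + δz²) = √(0.0150 + 0.00109 + 0.00384) = 0.141
Q = 2.67.

2.67 ± 0.141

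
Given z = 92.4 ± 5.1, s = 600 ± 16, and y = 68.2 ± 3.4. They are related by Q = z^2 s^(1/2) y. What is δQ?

1.74e+06

Products/powers → add relative errors in quadrature, weighted by exponent:
  (2·δz/z)² = (2×0.0552)² = 0.0122;  (½·δs/s)² = (0.5×0.0267)² = 0.000178;  (1·δy/y)² = (1×0.0499)² = 0.00249
δQ/Q = √(0.0148) = 0.122
Q = 1.43e+07, so δQ = 0.122 × 1.43e+07 = 1.74e+06.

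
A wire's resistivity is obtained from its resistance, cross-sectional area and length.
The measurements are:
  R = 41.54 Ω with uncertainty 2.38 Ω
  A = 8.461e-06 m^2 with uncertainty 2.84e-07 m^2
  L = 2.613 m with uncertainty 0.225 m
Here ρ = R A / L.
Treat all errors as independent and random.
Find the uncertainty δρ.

1.46e-05 Ω·m

Since ρ is a product/quotient, work with relative uncertainties:
  (1·δR/R)² = (1×0.0573)² = 0.00328;  (1·δA/A)² = (1×0.0336)² = 0.00113;  (-1·δL/L)² = (-1×0.0861)² = 0.00741
δρ/ρ = √(0.0118) = 0.109
ρ = 0.0001345 Ω·m, so δρ = 0.109 × 0.0001345 = 1.46e-05 Ω·m.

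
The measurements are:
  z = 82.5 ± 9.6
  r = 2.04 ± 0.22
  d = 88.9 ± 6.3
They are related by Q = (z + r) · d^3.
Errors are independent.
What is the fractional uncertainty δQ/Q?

Let u = z + r = 84.5. δu = √(δz² + δr²) = √(92.2 + 0.0484) = 9.60, so δu/u = 0.114.
Q is then a monomial in u, d:
δQ/Q = √((δu/u)² + (3·δd/d)²) = √(0.0129 + 0.0452) = 0.241

0.241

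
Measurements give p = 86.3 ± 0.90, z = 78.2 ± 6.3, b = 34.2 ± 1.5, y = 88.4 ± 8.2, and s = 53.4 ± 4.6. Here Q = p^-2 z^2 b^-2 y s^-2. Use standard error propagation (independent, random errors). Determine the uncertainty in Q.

Each factor contributes (exponent × relative error)² to (δQ/Q)²:
  (-2·δp/p)² = (-2×0.0104)² = 0.000435;  (2·δz/z)² = (2×0.0806)² = 0.0260;  (-2·δb/b)² = (-2×0.0439)² = 0.00769;  (1·δy/y)² = (1×0.0928)² = 0.00860;  (-2·δs/s)² = (-2×0.0861)² = 0.0297
δQ/Q = √(0.0724) = 0.269
Q = 2.18e-05, so δQ = 0.269 × 2.18e-05 = 5.85e-06.

5.85e-06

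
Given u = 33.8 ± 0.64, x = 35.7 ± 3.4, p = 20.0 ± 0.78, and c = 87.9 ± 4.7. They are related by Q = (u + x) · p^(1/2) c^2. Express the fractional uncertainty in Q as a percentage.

12.0%

Let w = u + x = 69.5. δw = √(δu² + δx²) = √(0.410 + 11.6) = 3.46, so δw/w = 0.0498.
Q is then a monomial in w, p, c:
δQ/Q = √((δw/w)² + (½·δp/p)² + (2·δc/c)²) = √(0.00248 + 0.000380 + 0.0114) = 0.120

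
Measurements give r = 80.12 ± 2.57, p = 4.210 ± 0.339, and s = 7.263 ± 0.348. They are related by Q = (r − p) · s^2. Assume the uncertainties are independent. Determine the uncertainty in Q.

407

Let u = r − p = 75.91. δu = √(δr² + δp²) = √(6.60 + 0.115) = 2.59, so δu/u = 0.0341.
Q is then a monomial in u, s:
δQ/Q = √((δu/u)² + (2·δs/s)²) = √(0.00117 + 0.00918) = 0.102
Q = 4004, so δQ = 0.102 × 4004 = 407.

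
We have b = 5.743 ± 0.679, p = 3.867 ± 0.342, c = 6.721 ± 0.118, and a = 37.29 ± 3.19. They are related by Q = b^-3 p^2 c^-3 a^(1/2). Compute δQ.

0.000639

For a monomial Q ∝ b^-3, p^2, c^-3, a^(1/2), fractional errors add in quadrature:
  (-3·δb/b)² = (-3×0.118)² = 0.126;  (2·δp/p)² = (2×0.0884)² = 0.0313;  (-3·δc/c)² = (-3×0.0176)² = 0.00277;  (½·δa/a)² = (0.5×0.0855)² = 0.00183
δQ/Q = √(0.162) = 0.402
Q = 0.001588, so δQ = 0.402 × 0.001588 = 0.000639.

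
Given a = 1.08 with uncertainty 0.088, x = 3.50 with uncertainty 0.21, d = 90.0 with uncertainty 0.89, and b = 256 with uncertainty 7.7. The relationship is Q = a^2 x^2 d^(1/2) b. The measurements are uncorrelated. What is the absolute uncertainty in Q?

Relative error in a monomial: (δQ/Q)² = Σ (nᵢ · δxᵢ/xᵢ)².
  (2·δa/a)² = (2×0.0815)² = 0.0266;  (2·δx/x)² = (2×0.0600)² = 0.0144;  (½·δd/d)² = (0.5×0.00989)² = 2.44e-05;  (1·δb/b)² = (1×0.0301)² = 0.000905
δQ/Q = √(0.0419) = 0.205
Q = 34700, so δQ = 0.205 × 34700 = 7100.

7100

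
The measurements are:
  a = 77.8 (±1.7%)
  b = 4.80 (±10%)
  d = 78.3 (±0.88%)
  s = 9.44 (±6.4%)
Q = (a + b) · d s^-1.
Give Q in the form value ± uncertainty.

Let u = a + b = 82.6. δu = √(δa² + δb²) = √(1.75 + 0.230) = 1.41, so δu/u = 0.0170.
Q is then a monomial in u, d, s:
δQ/Q = √((δu/u)² + (1·δd/d)² + (-1·δs/s)²) = √(0.000290 + 7.74e-05 + 0.00410) = 0.0668
Q = 685, so δQ = 0.0668 × 685 = 45.8.

685 ± 45.8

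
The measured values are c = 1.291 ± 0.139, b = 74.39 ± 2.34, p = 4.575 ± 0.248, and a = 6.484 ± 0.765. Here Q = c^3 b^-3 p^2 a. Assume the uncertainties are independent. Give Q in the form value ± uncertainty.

0.0007093 ± 0.000264

For a monomial Q ∝ c^3, b^-3, p^2, a, fractional errors add in quadrature:
  (3·δc/c)² = (3×0.108)² = 0.104;  (-3·δb/b)² = (-3×0.0315)² = 0.00891;  (2·δp/p)² = (2×0.0542)² = 0.0118;  (1·δa/a)² = (1×0.118)² = 0.0139
δQ/Q = √(0.139) = 0.373
Q = 0.0007093, so δQ = 0.373 × 0.0007093 = 0.000264.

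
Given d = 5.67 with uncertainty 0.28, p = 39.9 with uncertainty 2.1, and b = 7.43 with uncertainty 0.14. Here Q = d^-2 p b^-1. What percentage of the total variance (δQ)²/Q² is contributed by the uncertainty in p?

21.5%

(δQ/Q)² = (-2·δd/d)² + (1·δp/p)² + (-1·δb/b)²
  d term: (-2×0.0494)² = 0.00975
  p term: (1×0.0526)² = 0.00277
  b term: (-1×0.0188)² = 0.000355
Total = 0.0129. Share from p = 0.00277/0.0129 = 0.215.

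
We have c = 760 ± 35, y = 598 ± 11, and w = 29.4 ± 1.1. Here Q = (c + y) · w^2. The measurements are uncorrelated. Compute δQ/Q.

Let u = c + y = 1360. δu = √(δc² + δy²) = √(1220 + 121) = 36.7, so δu/u = 0.0270.
Q is then a monomial in u, w:
δQ/Q = √((δu/u)² + (2·δw/w)²) = √(0.000730 + 0.00560) = 0.0796

0.0796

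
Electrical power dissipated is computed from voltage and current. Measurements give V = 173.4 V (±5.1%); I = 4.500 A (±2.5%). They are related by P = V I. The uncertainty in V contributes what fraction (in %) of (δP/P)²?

(δP/P)² = (1·δV/V)² + (1·δI/I)²
  V term: (1×0.0510)² = 0.00260
  I term: (1×0.0250)² = 0.000625
Total = 0.00323. Share from V = 0.00260/0.00323 = 0.806.

80.6%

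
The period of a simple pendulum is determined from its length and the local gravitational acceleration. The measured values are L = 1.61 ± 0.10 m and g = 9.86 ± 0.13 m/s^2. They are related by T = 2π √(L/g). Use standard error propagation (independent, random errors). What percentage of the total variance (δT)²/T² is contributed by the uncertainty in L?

95.7%

(δT/T)² = (½·δL/L)² + (−½·δg/g)²
  L term: (0.5×0.0621)² = 0.000964
  g term: (-0.5×0.0132)² = 4.35e-05
Total = 0.00101. Share from L = 0.000964/0.00101 = 0.957.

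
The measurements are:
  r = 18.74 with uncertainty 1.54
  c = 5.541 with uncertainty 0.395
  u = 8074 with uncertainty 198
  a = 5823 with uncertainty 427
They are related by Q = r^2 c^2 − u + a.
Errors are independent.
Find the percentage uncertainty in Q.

28.0%

Let p = r^2·c^2 = 10780. δp/p = √((2·δr/r)² + (2·δc/c)²) = √(0.0270 + 0.0203) = 0.218, so δp = 2350.
Q = p − u + a: δQ = √(δp² + δu² + δa²) = √(5.5e+06 + 39200 + 1.82e+05) = 2390
Q = 8531, so δQ/Q = 2390/8531 = 0.280.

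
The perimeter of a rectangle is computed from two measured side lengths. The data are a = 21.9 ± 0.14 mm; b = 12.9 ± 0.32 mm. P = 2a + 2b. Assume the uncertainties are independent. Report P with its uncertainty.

69.6 ± 0.699 mm

Each term contributes (cᵢ δxᵢ)² to (δP)²:
  (2·δa)² = 0.0784;  (2·δb)² = 0.410
δP = √(0.488) = 0.699 mm
P = 69.6 mm.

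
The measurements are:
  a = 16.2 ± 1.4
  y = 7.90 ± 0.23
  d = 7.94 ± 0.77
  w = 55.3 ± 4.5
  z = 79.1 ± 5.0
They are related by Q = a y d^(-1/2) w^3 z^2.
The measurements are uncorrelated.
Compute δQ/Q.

0.294

Q is a product of powers, so relative uncertainties combine in quadrature:
  (1·δa/a)² = (1×0.0864)² = 0.00747;  (1·δy/y)² = (1×0.0291)² = 0.000848;  (−½·δd/d)² = (-0.5×0.0970)² = 0.00235;  (3·δw/w)² = (3×0.0814)² = 0.0596;  (2·δz/z)² = (2×0.0632)² = 0.0160
δQ/Q = √(0.0862) = 0.294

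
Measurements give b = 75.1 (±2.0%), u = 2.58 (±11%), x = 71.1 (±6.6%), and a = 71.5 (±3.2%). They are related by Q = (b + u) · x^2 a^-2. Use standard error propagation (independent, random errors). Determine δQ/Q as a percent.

Let w = b + u = 77.7. δw = √(δb² + δu²) = √(2.26 + 0.0805) = 1.53, so δw/w = 0.0197.
Q is then a monomial in w, x, a:
δQ/Q = √((δw/w)² + (2·δx/x)² + (-2·δa/a)²) = √(0.000387 + 0.0174 + 0.00410) = 0.148

14.8%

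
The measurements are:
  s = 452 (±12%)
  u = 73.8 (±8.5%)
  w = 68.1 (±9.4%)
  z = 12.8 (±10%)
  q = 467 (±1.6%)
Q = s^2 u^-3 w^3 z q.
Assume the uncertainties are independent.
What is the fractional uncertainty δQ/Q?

Each factor contributes (exponent × relative error)² to (δQ/Q)²:
  (2·δs/s)² = (2×0.120)² = 0.0576;  (-3·δu/u)² = (-3×0.0850)² = 0.0650;  (3·δw/w)² = (3×0.0940)² = 0.0795;  (1·δz/z)² = (1×0.100)² = 0.0100;  (1·δq/q)² = (1×0.0160)² = 0.000256
δQ/Q = √(0.212) = 0.461

0.461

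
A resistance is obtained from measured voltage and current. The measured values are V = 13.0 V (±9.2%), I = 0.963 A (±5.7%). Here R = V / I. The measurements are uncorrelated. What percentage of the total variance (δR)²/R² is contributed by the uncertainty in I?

(δR/R)² = (1·δV/V)² + (-1·δI/I)²
  V term: (1×0.0920)² = 0.00846
  I term: (-1×0.0570)² = 0.00325
Total = 0.0117. Share from I = 0.00325/0.0117 = 0.277.

27.7%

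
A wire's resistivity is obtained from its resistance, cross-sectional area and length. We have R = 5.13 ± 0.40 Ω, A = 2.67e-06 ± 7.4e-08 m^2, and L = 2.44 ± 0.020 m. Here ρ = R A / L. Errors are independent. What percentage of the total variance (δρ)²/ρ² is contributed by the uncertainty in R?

87.9%

(δρ/ρ)² = (1·δR/R)² + (1·δA/A)² + (-1·δL/L)²
  R term: (1×0.0780)² = 0.00608
  A term: (1×0.0277)² = 0.000768
  L term: (-1×0.00820)² = 6.72e-05
Total = 0.00692. Share from R = 0.00608/0.00692 = 0.879.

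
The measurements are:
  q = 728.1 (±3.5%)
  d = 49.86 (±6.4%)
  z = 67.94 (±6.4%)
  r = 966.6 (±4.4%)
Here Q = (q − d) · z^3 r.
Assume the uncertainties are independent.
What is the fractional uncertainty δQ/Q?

0.201

Let u = q − d = 678.2. δu = √(δq² + δd²) = √(649 + 10.2) = 25.7, so δu/u = 0.0379.
Q is then a monomial in u, z, r:
δQ/Q = √((δu/u)² + (3·δz/z)² + (1·δr/r)²) = √(0.00143 + 0.0369 + 0.00194) = 0.201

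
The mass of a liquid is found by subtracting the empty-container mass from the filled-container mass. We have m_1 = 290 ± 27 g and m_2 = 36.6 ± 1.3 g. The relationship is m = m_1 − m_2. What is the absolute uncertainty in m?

27.0 g

Absolute uncertainties add in quadrature for a linear combination:
  (δm_1)² = 729;  (δm_2)² = 1.69
δm = √(731) = 27.0 g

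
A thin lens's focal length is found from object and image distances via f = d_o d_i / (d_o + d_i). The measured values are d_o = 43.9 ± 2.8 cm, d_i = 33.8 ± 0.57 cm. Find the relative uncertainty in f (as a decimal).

∂f/∂d_o = (d_i/(d_o+d_i))² = 0.189;  ∂f/∂d_i = (d_o/(d_o+d_i))² = 0.319
δf = √((∂f/∂d_o · δd_o)² + (∂f/∂d_i · δd_i)²) = √(0.281 + 0.0331) = 0.560 cm
f = 19.1 cm, so δf/f = 0.560/19.1 = 0.0293.

0.0293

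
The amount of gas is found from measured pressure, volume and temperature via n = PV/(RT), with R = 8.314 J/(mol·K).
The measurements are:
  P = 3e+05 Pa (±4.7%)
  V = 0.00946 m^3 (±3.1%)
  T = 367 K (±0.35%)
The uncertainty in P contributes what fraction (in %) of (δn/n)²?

69.4%

(δn/n)² = (1·δP/P)² + (1·δV/V)² + (-1·δT/T)²
  P term: (1×0.0470)² = 0.00221
  V term: (1×0.0310)² = 0.000961
  T term: (-1×0.00350)² = 1.23e-05
Total = 0.00318. Share from P = 0.00221/0.00318 = 0.694.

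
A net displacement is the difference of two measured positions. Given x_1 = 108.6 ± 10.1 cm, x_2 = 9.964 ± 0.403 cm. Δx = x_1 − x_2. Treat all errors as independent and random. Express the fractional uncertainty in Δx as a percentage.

For a sum/difference, combine absolute errors in quadrature:
  (δx_1)² = 102;  (δx_2)² = 0.162
δΔx = √(102) = 10.1 cm
Δx = 98.64 cm, so δΔx/Δx = 10.1/98.64 = 0.102.

10.2%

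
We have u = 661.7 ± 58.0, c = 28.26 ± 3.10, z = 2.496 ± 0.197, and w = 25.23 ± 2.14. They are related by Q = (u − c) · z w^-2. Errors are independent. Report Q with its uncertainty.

Let h = u − c = 633.4. δh = √(δu² + δc²) = √(3360 + 9.61) = 58.1, so δh/h = 0.0917.
Q is then a monomial in h, z, w:
δQ/Q = √((δh/h)² + (1·δz/z)² + (-2·δw/w)²) = √(0.00841 + 0.00623 + 0.0288) = 0.208
Q = 2.484, so δQ = 0.208 × 2.484 = 0.518.

2.484 ± 0.518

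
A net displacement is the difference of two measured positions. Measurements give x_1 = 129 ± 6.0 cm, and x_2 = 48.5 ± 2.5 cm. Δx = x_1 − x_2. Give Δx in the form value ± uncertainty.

Absolute uncertainties add in quadrature for a linear combination:
  (δx_1)² = 36.0;  (δx_2)² = 6.25
δΔx = √(42.2) = 6.50 cm
Δx = 80.5 cm.

80.5 ± 6.50 cm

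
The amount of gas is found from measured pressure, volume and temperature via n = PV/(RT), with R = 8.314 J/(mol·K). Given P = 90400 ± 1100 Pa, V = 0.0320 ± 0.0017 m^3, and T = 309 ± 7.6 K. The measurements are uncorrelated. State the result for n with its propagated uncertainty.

Products/powers → add relative errors in quadrature, weighted by exponent:
  (1·δP/P)² = (1×0.0122)² = 0.000148;  (1·δV/V)² = (1×0.0531)² = 0.00282;  (-1·δT/T)² = (-1×0.0246)² = 0.000605
δn/n = √(0.00358) = 0.0598
n = 1.13 mol, so δn = 0.0598 × 1.13 = 0.0673 mol.

1.13 ± 0.0673 mol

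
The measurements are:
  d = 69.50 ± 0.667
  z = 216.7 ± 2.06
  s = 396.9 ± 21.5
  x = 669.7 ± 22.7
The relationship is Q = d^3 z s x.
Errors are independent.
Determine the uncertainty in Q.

Q is a product of powers, so relative uncertainties combine in quadrature:
  (3·δd/d)² = (3×0.00960)² = 0.000829;  (1·δz/z)² = (1×0.00951)² = 9.04e-05;  (1·δs/s)² = (1×0.0542)² = 0.00293;  (1·δx/x)² = (1×0.0339)² = 0.00115
δQ/Q = √(0.00500) = 0.0707
Q = 1.934e+13, so δQ = 0.0707 × 1.934e+13 = 1.37e+12.

1.37e+12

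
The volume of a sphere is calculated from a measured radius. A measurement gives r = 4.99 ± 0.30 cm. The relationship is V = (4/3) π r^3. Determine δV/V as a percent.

For a monomial V ∝ r^3, fractional errors add in quadrature:
  (3·δr/r)² = (3×0.0601)² = 0.0325
δV/V = √(0.0325) = 0.180

18.0%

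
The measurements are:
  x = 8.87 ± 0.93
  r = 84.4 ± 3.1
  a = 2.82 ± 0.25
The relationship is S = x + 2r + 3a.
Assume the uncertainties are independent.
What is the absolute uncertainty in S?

Absolute uncertainties add in quadrature for a linear combination:
  (δx)² = 0.865;  (2·δr)² = 38.4;  (3·δa)² = 0.562
δS = √(39.9) = 6.31

6.31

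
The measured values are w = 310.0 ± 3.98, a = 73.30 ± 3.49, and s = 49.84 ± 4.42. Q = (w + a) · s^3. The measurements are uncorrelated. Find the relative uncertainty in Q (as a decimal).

0.266

Let u = w + a = 383.3. δu = √(δw² + δa²) = √(15.8 + 12.2) = 5.29, so δu/u = 0.0138.
Q is then a monomial in u, s:
δQ/Q = √((δu/u)² + (3·δs/s)²) = √(0.000191 + 0.0708) = 0.266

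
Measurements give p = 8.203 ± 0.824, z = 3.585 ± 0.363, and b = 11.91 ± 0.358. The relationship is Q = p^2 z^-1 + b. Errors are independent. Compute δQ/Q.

Let w = p^2·z^-1 = 18.77. δw/w = √((2·δp/p)² + (-1·δz/z)²) = √(0.0404 + 0.0103) = 0.225, so δw = 4.22.
Q = w + b: δQ = √(δw² + δb²) = √(17.8 + 0.128) = 4.24
Q = 30.68, so δQ/Q = 4.24/30.68 = 0.138.

0.138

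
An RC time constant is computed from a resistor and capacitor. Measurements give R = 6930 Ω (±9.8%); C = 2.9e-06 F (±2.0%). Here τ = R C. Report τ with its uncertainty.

τ is a product of powers, so relative uncertainties combine in quadrature:
  (1·δR/R)² = (1×0.0980)² = 0.00960;  (1·δC/C)² = (1×0.0200)² = 0.000400
δτ/τ = √(0.0100) = 0.100
τ = 0.0201 s, so δτ = 0.100 × 0.0201 = 0.00201 s.

0.0201 ± 0.00201 s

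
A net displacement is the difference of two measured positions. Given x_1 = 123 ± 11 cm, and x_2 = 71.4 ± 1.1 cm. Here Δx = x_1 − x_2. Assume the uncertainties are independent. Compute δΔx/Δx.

Each term contributes (cᵢ δxᵢ)² to (δΔx)²:
  (δx_1)² = 121;  (δx_2)² = 1.21
δΔx = √(122) = 11.1 cm
Δx = 51.6 cm, so δΔx/Δx = 11.1/51.6 = 0.214.

0.214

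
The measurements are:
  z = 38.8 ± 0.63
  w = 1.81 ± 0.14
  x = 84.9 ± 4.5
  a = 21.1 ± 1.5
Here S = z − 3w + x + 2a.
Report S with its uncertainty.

Each term contributes (cᵢ δxᵢ)² to (δS)²:
  (δz)² = 0.397;  (3·δw)² = 0.176;  (δx)² = 20.2;  (2·δa)² = 9.00
δS = √(29.8) = 5.46
S = 160.

160 ± 5.46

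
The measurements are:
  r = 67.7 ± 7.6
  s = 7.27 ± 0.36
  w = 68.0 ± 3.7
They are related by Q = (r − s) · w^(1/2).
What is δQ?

64.2

Let u = r − s = 60.4. δu = √(δr² + δs²) = √(57.8 + 0.130) = 7.61, so δu/u = 0.126.
Q is then a monomial in u, w:
δQ/Q = √((δu/u)² + (½·δw/w)²) = √(0.0159 + 0.000740) = 0.129
Q = 498, so δQ = 0.129 × 498 = 64.2.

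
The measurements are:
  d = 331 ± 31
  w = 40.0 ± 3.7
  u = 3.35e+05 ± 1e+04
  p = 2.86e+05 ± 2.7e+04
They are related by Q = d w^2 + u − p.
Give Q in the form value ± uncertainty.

(5.79 ± 1.14) × 10^5

Let h = d·w^2 = 5.3e+05. δh/h = √((1·δd/d)² + (2·δw/w)²) = √(0.00877 + 0.0342) = 0.207, so δh = 1.1e+05.
Q = h + u − p: δQ = √(δh² + δu² + δp²) = √(1.21e+10 + 1e+08 + 7.29e+08) = 1.14e+05
Q = 5.79e+05.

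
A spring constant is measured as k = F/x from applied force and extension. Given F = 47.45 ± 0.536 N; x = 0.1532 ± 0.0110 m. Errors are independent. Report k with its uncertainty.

Each factor contributes (exponent × relative error)² to (δk/k)²:
  (1·δF/F)² = (1×0.0113)² = 0.000128;  (-1·δx/x)² = (-1×0.0718)² = 0.00516
δk/k = √(0.00528) = 0.0727
k = 309.7 N/m, so δk = 0.0727 × 309.7 = 22.5 N/m.

309.7 ± 22.5 N/m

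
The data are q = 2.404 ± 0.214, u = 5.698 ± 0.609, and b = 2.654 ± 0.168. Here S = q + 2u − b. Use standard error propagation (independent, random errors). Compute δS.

1.25

Absolute uncertainties add in quadrature for a linear combination:
  (δq)² = 0.0458;  (2·δu)² = 1.48;  (δb)² = 0.0282
δS = √(1.56) = 1.25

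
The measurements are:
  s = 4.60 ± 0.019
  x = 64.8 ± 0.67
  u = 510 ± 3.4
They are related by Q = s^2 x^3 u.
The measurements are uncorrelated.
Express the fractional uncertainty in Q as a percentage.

3.28%

Each factor contributes (exponent × relative error)² to (δQ/Q)²:
  (2·δs/s)² = (2×0.00413)² = 6.82e-05;  (3·δx/x)² = (3×0.0103)² = 0.000962;  (1·δu/u)² = (1×0.00667)² = 4.44e-05
δQ/Q = √(0.00107) = 0.0328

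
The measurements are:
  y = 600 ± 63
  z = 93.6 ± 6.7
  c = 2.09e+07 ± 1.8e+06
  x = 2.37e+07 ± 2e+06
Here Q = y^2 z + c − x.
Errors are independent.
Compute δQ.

7.95e+06

Let p = y^2·z = 3.37e+07. δp/p = √((2·δy/y)² + (1·δz/z)²) = √(0.0441 + 0.00512) = 0.222, so δp = 7.48e+06.
Q = p + c − x: δQ = √(δp² + δc² + δx²) = √(5.59e+13 + 3.24e+12 + 4e+12) = 7.95e+06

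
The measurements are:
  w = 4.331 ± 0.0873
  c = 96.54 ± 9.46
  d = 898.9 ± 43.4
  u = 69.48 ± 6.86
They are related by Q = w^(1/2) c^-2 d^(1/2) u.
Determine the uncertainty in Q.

0.103

Each factor contributes (exponent × relative error)² to (δQ/Q)²:
  (½·δw/w)² = (0.5×0.0202)² = 0.000102;  (-2·δc/c)² = (-2×0.0980)² = 0.0384;  (½·δd/d)² = (0.5×0.0483)² = 0.000583;  (1·δu/u)² = (1×0.0987)² = 0.00975
δQ/Q = √(0.0488) = 0.221
Q = 0.4652, so δQ = 0.221 × 0.4652 = 0.103.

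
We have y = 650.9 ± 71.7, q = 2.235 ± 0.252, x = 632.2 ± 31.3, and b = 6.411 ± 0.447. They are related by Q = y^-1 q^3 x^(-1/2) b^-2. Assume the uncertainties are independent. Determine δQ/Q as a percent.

38.3%

Products/powers → add relative errors in quadrature, weighted by exponent:
  (-1·δy/y)² = (-1×0.110)² = 0.0121;  (3·δq/q)² = (3×0.113)² = 0.114;  (−½·δx/x)² = (-0.5×0.0495)² = 0.000613;  (-2·δb/b)² = (-2×0.0697)² = 0.0194
δQ/Q = √(0.147) = 0.383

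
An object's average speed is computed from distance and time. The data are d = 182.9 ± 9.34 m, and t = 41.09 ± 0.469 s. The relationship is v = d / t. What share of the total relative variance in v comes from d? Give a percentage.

95.2%

(δv/v)² = (1·δd/d)² + (-1·δt/t)²
  d term: (1×0.0511)² = 0.00261
  t term: (-1×0.0114)² = 0.000130
Total = 0.00274. Share from d = 0.00261/0.00274 = 0.952.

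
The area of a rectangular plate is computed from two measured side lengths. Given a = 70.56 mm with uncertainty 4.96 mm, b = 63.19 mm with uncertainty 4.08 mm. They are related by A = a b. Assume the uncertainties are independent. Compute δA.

426 mm^2

For a monomial A ∝ a, b, fractional errors add in quadrature:
  (1·δa/a)² = (1×0.0703)² = 0.00494;  (1·δb/b)² = (1×0.0646)² = 0.00417
δA/A = √(0.00911) = 0.0954
A = 4459 mm^2, so δA = 0.0954 × 4459 = 426 mm^2.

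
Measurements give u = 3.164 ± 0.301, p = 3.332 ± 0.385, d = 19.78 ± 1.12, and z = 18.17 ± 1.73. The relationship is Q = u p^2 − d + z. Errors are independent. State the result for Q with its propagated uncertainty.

33.52 ± 9.02

Let w = u·p^2 = 35.13. δw/w = √((1·δu/u)² + (2·δp/p)²) = √(0.00905 + 0.0534) = 0.250, so δw = 8.78.
Q = w − d + z: δQ = √(δw² + δd² + δz²) = √(77.1 + 1.25 + 2.99) = 9.02
Q = 33.52.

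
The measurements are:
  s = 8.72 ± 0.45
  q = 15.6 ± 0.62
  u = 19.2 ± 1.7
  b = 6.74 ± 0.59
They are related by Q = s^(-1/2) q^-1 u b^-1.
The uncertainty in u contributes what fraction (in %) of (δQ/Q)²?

44.2%

(δQ/Q)² = (−½·δs/s)² + (-1·δq/q)² + (1·δu/u)² + (-1·δb/b)²
  s term: (-0.5×0.0516)² = 0.000666
  q term: (-1×0.0397)² = 0.00158
  u term: (1×0.0885)² = 0.00784
  b term: (-1×0.0875)² = 0.00766
Total = 0.0177. Share from u = 0.00784/0.0177 = 0.442.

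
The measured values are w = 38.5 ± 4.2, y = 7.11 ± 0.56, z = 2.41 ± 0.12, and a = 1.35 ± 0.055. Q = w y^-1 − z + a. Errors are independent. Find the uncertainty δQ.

Let p = w·y^-1 = 5.41. δp/p = √((1·δw/w)² + (-1·δy/y)²) = √(0.0119 + 0.00620) = 0.135, so δp = 0.729.
Q = p − z + a: δQ = √(δp² + δz² + δa²) = √(0.531 + 0.0144 + 0.00302) = 0.740

0.740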